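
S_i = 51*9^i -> [51, 459, 4131, 37179, 334611]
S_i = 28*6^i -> [28, 168, 1008, 6048, 36288]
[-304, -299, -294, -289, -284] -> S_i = -304 + 5*i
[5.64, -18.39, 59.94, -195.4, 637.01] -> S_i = 5.64*(-3.26)^i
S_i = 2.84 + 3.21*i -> [2.84, 6.05, 9.26, 12.47, 15.68]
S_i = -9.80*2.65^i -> [-9.8, -25.97, -68.82, -182.37, -483.29]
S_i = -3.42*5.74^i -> [-3.42, -19.63, -112.68, -646.79, -3712.56]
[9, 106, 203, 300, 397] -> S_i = 9 + 97*i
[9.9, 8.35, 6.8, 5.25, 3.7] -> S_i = 9.90 + -1.55*i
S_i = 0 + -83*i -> [0, -83, -166, -249, -332]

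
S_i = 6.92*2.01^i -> [6.92, 13.91, 27.96, 56.19, 112.95]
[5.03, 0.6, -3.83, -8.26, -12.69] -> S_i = 5.03 + -4.43*i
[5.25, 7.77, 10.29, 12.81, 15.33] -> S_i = 5.25 + 2.52*i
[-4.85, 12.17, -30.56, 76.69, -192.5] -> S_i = -4.85*(-2.51)^i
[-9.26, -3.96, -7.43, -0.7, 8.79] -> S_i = Random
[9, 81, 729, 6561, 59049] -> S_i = 9*9^i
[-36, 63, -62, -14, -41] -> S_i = Random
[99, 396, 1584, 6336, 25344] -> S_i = 99*4^i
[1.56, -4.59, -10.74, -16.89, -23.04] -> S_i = 1.56 + -6.15*i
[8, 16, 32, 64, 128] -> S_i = 8*2^i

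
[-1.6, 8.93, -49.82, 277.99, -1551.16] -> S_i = -1.60*(-5.58)^i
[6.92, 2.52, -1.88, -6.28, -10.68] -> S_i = 6.92 + -4.40*i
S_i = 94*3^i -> [94, 282, 846, 2538, 7614]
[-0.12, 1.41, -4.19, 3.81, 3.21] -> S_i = Random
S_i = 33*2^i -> [33, 66, 132, 264, 528]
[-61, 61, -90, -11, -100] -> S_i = Random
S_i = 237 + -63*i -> [237, 174, 111, 48, -15]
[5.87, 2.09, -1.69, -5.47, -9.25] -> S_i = 5.87 + -3.78*i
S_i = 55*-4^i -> [55, -220, 880, -3520, 14080]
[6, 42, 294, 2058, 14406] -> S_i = 6*7^i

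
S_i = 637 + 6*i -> [637, 643, 649, 655, 661]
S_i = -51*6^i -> [-51, -306, -1836, -11016, -66096]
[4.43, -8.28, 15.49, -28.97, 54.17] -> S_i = 4.43*(-1.87)^i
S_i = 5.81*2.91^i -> [5.81, 16.91, 49.2, 143.17, 416.63]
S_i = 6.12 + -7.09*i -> [6.12, -0.97, -8.06, -15.15, -22.24]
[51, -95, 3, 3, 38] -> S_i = Random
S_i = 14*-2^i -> [14, -28, 56, -112, 224]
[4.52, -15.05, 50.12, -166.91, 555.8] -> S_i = 4.52*(-3.33)^i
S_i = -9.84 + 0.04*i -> [-9.84, -9.8, -9.76, -9.72, -9.68]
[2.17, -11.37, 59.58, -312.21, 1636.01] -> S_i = 2.17*(-5.24)^i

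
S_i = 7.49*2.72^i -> [7.49, 20.37, 55.41, 150.73, 409.98]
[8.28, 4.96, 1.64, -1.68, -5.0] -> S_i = 8.28 + -3.32*i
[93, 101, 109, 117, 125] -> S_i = 93 + 8*i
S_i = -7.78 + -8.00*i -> [-7.78, -15.78, -23.78, -31.78, -39.78]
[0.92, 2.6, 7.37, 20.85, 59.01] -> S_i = 0.92*2.83^i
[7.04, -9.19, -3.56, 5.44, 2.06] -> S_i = Random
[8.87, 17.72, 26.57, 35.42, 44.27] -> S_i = 8.87 + 8.85*i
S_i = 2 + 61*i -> [2, 63, 124, 185, 246]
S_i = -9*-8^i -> [-9, 72, -576, 4608, -36864]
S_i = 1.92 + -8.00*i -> [1.92, -6.08, -14.08, -22.08, -30.08]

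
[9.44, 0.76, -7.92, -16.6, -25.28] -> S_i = 9.44 + -8.68*i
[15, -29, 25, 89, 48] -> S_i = Random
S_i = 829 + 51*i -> [829, 880, 931, 982, 1033]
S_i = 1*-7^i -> [1, -7, 49, -343, 2401]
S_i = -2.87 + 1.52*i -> [-2.87, -1.35, 0.17, 1.69, 3.21]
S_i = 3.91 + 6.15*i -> [3.91, 10.06, 16.21, 22.36, 28.51]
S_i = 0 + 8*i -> [0, 8, 16, 24, 32]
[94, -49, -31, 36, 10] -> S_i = Random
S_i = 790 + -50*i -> [790, 740, 690, 640, 590]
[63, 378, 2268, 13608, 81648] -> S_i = 63*6^i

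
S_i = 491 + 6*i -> [491, 497, 503, 509, 515]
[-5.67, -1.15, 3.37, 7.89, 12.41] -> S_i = -5.67 + 4.52*i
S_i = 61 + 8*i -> [61, 69, 77, 85, 93]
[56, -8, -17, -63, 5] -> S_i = Random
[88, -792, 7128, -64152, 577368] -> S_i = 88*-9^i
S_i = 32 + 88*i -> [32, 120, 208, 296, 384]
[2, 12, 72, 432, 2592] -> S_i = 2*6^i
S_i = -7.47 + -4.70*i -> [-7.47, -12.17, -16.87, -21.57, -26.27]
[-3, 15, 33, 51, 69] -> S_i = -3 + 18*i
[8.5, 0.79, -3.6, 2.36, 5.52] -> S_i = Random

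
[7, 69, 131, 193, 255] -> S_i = 7 + 62*i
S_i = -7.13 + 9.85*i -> [-7.13, 2.72, 12.57, 22.42, 32.27]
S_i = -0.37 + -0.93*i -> [-0.37, -1.3, -2.23, -3.16, -4.09]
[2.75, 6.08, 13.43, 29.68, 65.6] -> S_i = 2.75*2.21^i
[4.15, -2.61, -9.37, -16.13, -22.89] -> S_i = 4.15 + -6.76*i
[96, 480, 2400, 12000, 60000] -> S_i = 96*5^i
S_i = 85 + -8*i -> [85, 77, 69, 61, 53]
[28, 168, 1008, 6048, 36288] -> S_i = 28*6^i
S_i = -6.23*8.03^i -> [-6.23, -50.03, -401.72, -3225.78, -25903.01]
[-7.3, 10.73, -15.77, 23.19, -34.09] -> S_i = -7.30*(-1.47)^i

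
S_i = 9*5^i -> [9, 45, 225, 1125, 5625]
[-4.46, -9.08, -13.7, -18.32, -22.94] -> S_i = -4.46 + -4.62*i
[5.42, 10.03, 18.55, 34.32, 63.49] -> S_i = 5.42*1.85^i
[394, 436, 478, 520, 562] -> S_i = 394 + 42*i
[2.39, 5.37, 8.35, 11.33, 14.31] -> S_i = 2.39 + 2.98*i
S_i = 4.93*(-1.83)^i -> [4.93, -9.02, 16.51, -30.21, 55.29]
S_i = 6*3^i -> [6, 18, 54, 162, 486]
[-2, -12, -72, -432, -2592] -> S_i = -2*6^i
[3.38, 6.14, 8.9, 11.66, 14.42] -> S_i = 3.38 + 2.76*i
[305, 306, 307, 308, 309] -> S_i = 305 + 1*i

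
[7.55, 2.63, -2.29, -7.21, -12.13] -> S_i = 7.55 + -4.92*i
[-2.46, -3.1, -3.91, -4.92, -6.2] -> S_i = -2.46*1.26^i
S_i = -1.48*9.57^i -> [-1.48, -14.16, -135.55, -1297.17, -12413.93]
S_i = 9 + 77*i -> [9, 86, 163, 240, 317]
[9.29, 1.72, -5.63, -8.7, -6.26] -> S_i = Random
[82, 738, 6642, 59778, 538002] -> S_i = 82*9^i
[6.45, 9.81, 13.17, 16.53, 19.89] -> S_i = 6.45 + 3.36*i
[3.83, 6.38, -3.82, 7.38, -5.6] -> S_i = Random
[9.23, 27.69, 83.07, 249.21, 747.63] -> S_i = 9.23*3.00^i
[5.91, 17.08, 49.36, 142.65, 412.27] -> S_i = 5.91*2.89^i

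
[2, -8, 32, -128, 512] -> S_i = 2*-4^i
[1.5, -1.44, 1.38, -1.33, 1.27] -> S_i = 1.50*(-0.96)^i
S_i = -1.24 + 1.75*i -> [-1.24, 0.51, 2.26, 4.01, 5.76]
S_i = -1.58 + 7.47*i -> [-1.58, 5.89, 13.36, 20.83, 28.3]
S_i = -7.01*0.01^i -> [-7.01, -0.07, -0.0, -0.0, -0.0]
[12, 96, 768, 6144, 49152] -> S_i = 12*8^i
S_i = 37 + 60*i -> [37, 97, 157, 217, 277]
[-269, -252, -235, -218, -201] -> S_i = -269 + 17*i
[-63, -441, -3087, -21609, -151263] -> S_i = -63*7^i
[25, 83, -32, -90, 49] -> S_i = Random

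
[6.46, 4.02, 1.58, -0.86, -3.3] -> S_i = 6.46 + -2.44*i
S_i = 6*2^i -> [6, 12, 24, 48, 96]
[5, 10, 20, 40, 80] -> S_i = 5*2^i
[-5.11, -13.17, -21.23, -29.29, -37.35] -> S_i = -5.11 + -8.06*i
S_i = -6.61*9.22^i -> [-6.61, -60.94, -561.91, -5180.77, -47766.69]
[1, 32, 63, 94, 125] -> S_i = 1 + 31*i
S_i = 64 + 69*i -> [64, 133, 202, 271, 340]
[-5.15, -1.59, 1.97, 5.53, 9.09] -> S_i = -5.15 + 3.56*i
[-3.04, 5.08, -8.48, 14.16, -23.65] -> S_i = -3.04*(-1.67)^i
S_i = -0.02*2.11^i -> [-0.02, -0.04, -0.09, -0.19, -0.4]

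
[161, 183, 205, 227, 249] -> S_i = 161 + 22*i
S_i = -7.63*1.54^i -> [-7.63, -11.75, -18.1, -27.87, -42.91]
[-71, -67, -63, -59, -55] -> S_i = -71 + 4*i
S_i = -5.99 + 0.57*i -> [-5.99, -5.42, -4.85, -4.28, -3.71]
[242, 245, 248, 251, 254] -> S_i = 242 + 3*i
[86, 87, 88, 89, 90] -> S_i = 86 + 1*i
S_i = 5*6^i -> [5, 30, 180, 1080, 6480]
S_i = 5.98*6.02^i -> [5.98, 36.0, 216.72, 1304.64, 7853.93]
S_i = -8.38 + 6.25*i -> [-8.38, -2.13, 4.12, 10.37, 16.62]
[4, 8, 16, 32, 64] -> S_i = 4*2^i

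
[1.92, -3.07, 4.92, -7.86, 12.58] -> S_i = 1.92*(-1.60)^i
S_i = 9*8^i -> [9, 72, 576, 4608, 36864]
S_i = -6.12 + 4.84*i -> [-6.12, -1.28, 3.56, 8.4, 13.24]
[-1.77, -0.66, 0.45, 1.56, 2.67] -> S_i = -1.77 + 1.11*i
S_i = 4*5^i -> [4, 20, 100, 500, 2500]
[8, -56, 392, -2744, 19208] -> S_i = 8*-7^i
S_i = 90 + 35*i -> [90, 125, 160, 195, 230]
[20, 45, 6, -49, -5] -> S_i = Random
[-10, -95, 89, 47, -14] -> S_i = Random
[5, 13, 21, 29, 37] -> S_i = 5 + 8*i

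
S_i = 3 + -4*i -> [3, -1, -5, -9, -13]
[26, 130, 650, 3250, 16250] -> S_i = 26*5^i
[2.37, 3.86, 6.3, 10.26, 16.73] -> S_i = 2.37*1.63^i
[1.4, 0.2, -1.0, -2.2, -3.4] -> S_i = 1.40 + -1.20*i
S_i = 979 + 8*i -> [979, 987, 995, 1003, 1011]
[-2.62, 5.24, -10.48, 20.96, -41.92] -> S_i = -2.62*(-2.00)^i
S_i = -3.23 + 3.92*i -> [-3.23, 0.69, 4.61, 8.53, 12.45]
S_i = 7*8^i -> [7, 56, 448, 3584, 28672]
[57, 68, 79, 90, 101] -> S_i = 57 + 11*i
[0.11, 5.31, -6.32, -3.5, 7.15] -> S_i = Random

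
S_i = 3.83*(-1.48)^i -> [3.83, -5.67, 8.39, -12.42, 18.38]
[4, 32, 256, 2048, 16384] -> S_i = 4*8^i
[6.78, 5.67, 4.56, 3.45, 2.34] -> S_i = 6.78 + -1.11*i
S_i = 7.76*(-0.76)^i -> [7.76, -5.9, 4.48, -3.41, 2.59]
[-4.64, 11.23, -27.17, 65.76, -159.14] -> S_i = -4.64*(-2.42)^i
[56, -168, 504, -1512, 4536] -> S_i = 56*-3^i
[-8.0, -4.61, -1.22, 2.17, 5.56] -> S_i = -8.00 + 3.39*i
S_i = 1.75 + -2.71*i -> [1.75, -0.96, -3.67, -6.38, -9.09]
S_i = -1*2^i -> [-1, -2, -4, -8, -16]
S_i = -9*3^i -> [-9, -27, -81, -243, -729]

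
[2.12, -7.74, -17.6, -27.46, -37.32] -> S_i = 2.12 + -9.86*i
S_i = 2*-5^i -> [2, -10, 50, -250, 1250]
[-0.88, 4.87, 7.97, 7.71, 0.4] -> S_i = Random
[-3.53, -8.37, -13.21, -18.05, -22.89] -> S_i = -3.53 + -4.84*i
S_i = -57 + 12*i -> [-57, -45, -33, -21, -9]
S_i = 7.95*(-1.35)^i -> [7.95, -10.73, 14.49, -19.56, 26.41]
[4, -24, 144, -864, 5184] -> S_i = 4*-6^i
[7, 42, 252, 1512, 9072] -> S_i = 7*6^i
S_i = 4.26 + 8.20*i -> [4.26, 12.46, 20.66, 28.86, 37.06]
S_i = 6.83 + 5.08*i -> [6.83, 11.91, 16.99, 22.07, 27.15]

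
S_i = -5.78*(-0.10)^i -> [-5.78, 0.58, -0.06, 0.01, -0.0]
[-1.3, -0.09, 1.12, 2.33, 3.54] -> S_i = -1.30 + 1.21*i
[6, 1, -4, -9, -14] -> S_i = 6 + -5*i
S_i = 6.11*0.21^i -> [6.11, 1.28, 0.27, 0.06, 0.01]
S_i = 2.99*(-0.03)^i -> [2.99, -0.09, 0.0, -0.0, 0.0]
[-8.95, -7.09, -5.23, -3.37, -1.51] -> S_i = -8.95 + 1.86*i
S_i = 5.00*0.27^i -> [5.0, 1.35, 0.36, 0.1, 0.03]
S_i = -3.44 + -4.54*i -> [-3.44, -7.98, -12.52, -17.06, -21.6]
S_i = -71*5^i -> [-71, -355, -1775, -8875, -44375]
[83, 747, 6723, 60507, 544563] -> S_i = 83*9^i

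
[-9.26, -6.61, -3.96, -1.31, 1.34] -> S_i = -9.26 + 2.65*i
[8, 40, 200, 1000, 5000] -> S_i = 8*5^i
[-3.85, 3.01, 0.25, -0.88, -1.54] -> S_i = Random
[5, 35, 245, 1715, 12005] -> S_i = 5*7^i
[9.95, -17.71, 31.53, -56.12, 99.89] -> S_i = 9.95*(-1.78)^i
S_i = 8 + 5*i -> [8, 13, 18, 23, 28]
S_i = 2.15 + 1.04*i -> [2.15, 3.19, 4.23, 5.27, 6.31]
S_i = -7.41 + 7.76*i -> [-7.41, 0.35, 8.11, 15.87, 23.63]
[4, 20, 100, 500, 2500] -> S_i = 4*5^i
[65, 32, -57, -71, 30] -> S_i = Random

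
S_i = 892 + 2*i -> [892, 894, 896, 898, 900]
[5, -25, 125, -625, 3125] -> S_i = 5*-5^i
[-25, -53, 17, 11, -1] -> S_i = Random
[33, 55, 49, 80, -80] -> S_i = Random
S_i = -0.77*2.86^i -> [-0.77, -2.2, -6.3, -18.01, -51.52]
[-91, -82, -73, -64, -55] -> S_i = -91 + 9*i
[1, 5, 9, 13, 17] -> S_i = 1 + 4*i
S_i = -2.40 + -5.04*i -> [-2.4, -7.44, -12.48, -17.52, -22.56]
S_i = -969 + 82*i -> [-969, -887, -805, -723, -641]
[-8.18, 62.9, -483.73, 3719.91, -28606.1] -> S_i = -8.18*(-7.69)^i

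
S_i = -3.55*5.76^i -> [-3.55, -20.45, -117.78, -678.42, -3907.67]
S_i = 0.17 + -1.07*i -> [0.17, -0.9, -1.97, -3.04, -4.11]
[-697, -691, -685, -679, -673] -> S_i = -697 + 6*i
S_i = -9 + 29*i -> [-9, 20, 49, 78, 107]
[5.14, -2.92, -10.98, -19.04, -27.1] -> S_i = 5.14 + -8.06*i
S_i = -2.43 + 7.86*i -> [-2.43, 5.43, 13.29, 21.15, 29.01]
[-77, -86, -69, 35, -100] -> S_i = Random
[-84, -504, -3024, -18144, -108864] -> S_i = -84*6^i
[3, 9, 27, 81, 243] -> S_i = 3*3^i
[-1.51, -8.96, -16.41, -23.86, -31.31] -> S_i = -1.51 + -7.45*i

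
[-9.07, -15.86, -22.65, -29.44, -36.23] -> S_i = -9.07 + -6.79*i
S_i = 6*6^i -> [6, 36, 216, 1296, 7776]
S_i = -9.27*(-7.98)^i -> [-9.27, 73.97, -590.32, 4710.73, -37591.64]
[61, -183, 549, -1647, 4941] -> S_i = 61*-3^i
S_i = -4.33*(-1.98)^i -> [-4.33, 8.57, -16.98, 33.61, -66.55]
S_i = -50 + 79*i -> [-50, 29, 108, 187, 266]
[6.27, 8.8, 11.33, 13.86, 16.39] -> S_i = 6.27 + 2.53*i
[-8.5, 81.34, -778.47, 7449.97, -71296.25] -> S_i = -8.50*(-9.57)^i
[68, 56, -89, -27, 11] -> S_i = Random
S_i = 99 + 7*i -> [99, 106, 113, 120, 127]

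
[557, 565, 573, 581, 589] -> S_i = 557 + 8*i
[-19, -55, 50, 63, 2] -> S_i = Random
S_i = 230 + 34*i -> [230, 264, 298, 332, 366]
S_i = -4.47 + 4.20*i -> [-4.47, -0.27, 3.93, 8.13, 12.33]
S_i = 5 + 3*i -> [5, 8, 11, 14, 17]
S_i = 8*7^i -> [8, 56, 392, 2744, 19208]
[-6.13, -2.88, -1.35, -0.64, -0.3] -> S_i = -6.13*0.47^i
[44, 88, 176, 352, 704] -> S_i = 44*2^i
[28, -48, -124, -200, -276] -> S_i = 28 + -76*i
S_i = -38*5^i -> [-38, -190, -950, -4750, -23750]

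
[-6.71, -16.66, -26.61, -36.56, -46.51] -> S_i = -6.71 + -9.95*i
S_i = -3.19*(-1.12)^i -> [-3.19, 3.57, -4.0, 4.48, -5.02]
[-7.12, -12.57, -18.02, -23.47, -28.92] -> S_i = -7.12 + -5.45*i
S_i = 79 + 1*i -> [79, 80, 81, 82, 83]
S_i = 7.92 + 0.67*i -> [7.92, 8.59, 9.26, 9.93, 10.6]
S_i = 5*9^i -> [5, 45, 405, 3645, 32805]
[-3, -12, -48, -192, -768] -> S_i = -3*4^i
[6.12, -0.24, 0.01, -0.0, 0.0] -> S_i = 6.12*(-0.04)^i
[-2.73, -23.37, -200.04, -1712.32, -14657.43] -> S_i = -2.73*8.56^i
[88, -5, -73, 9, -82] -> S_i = Random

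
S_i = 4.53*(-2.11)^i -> [4.53, -9.56, 20.17, -42.55, 89.79]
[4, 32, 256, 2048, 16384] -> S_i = 4*8^i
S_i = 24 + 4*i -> [24, 28, 32, 36, 40]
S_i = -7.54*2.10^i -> [-7.54, -15.83, -33.25, -69.83, -146.64]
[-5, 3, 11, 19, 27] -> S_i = -5 + 8*i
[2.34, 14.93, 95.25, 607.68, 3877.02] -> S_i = 2.34*6.38^i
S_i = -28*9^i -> [-28, -252, -2268, -20412, -183708]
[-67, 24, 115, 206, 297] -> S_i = -67 + 91*i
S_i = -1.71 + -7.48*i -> [-1.71, -9.19, -16.67, -24.15, -31.63]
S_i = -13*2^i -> [-13, -26, -52, -104, -208]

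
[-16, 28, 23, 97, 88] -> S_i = Random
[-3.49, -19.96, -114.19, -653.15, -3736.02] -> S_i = -3.49*5.72^i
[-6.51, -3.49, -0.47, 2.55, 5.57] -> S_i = -6.51 + 3.02*i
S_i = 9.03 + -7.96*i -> [9.03, 1.07, -6.89, -14.85, -22.81]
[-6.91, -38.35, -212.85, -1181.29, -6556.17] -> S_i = -6.91*5.55^i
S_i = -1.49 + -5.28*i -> [-1.49, -6.77, -12.05, -17.33, -22.61]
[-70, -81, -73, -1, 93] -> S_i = Random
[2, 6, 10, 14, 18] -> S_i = 2 + 4*i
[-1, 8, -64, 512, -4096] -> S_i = -1*-8^i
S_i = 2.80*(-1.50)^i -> [2.8, -4.2, 6.3, -9.45, 14.18]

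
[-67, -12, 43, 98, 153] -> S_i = -67 + 55*i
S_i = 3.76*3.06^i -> [3.76, 11.51, 35.21, 107.73, 329.67]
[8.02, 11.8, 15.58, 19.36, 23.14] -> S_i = 8.02 + 3.78*i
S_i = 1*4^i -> [1, 4, 16, 64, 256]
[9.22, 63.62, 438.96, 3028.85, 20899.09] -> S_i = 9.22*6.90^i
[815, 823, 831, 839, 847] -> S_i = 815 + 8*i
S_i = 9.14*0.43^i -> [9.14, 3.93, 1.69, 0.73, 0.31]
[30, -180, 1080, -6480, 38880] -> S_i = 30*-6^i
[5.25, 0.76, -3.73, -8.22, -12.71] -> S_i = 5.25 + -4.49*i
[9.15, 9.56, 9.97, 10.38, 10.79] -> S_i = 9.15 + 0.41*i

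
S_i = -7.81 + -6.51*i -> [-7.81, -14.32, -20.83, -27.34, -33.85]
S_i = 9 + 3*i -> [9, 12, 15, 18, 21]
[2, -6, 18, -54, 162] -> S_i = 2*-3^i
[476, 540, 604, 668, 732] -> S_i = 476 + 64*i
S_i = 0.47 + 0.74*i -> [0.47, 1.21, 1.95, 2.69, 3.43]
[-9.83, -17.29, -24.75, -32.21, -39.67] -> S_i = -9.83 + -7.46*i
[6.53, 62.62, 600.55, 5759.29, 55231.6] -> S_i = 6.53*9.59^i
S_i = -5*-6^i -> [-5, 30, -180, 1080, -6480]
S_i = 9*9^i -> [9, 81, 729, 6561, 59049]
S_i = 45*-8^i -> [45, -360, 2880, -23040, 184320]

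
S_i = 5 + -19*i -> [5, -14, -33, -52, -71]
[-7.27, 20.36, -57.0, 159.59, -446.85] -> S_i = -7.27*(-2.80)^i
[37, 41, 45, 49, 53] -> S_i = 37 + 4*i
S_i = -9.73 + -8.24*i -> [-9.73, -17.97, -26.21, -34.45, -42.69]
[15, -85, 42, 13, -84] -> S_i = Random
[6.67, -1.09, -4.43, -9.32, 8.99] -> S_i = Random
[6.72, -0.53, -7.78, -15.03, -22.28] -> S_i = 6.72 + -7.25*i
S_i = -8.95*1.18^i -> [-8.95, -10.56, -12.46, -14.71, -17.35]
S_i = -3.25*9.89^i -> [-3.25, -32.14, -317.89, -3143.93, -31093.42]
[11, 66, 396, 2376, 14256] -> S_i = 11*6^i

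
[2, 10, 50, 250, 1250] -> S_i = 2*5^i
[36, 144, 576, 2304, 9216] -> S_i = 36*4^i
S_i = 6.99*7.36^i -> [6.99, 51.45, 378.65, 2786.83, 20511.08]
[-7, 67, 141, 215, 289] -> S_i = -7 + 74*i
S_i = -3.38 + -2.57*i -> [-3.38, -5.95, -8.52, -11.09, -13.66]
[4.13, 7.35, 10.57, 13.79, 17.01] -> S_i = 4.13 + 3.22*i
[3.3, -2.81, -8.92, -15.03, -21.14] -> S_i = 3.30 + -6.11*i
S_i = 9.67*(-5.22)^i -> [9.67, -50.48, 263.49, -1375.43, 7179.74]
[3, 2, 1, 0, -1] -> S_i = 3 + -1*i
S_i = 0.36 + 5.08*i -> [0.36, 5.44, 10.52, 15.6, 20.68]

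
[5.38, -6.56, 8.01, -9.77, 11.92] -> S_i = 5.38*(-1.22)^i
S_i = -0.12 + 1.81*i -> [-0.12, 1.69, 3.5, 5.31, 7.12]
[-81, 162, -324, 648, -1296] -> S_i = -81*-2^i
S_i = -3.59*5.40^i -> [-3.59, -19.39, -104.68, -565.3, -3052.6]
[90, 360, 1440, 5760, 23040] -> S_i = 90*4^i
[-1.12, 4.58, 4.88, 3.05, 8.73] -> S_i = Random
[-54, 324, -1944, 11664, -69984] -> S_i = -54*-6^i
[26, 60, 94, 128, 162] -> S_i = 26 + 34*i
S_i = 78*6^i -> [78, 468, 2808, 16848, 101088]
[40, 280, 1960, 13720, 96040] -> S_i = 40*7^i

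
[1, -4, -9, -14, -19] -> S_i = 1 + -5*i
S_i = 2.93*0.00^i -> [2.93, 0.0, 0.0, 0.0, 0.0]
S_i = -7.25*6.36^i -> [-7.25, -46.11, -293.26, -1865.13, -11862.23]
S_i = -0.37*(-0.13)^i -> [-0.37, 0.05, -0.01, 0.0, -0.0]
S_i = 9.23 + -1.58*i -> [9.23, 7.65, 6.07, 4.49, 2.91]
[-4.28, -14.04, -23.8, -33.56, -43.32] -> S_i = -4.28 + -9.76*i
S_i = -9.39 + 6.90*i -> [-9.39, -2.49, 4.41, 11.31, 18.21]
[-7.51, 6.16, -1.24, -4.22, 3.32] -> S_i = Random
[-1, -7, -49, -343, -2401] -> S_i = -1*7^i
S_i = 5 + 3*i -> [5, 8, 11, 14, 17]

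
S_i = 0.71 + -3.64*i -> [0.71, -2.93, -6.57, -10.21, -13.85]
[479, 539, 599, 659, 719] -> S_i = 479 + 60*i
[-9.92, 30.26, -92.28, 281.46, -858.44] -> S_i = -9.92*(-3.05)^i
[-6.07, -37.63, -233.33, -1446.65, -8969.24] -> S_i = -6.07*6.20^i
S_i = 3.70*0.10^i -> [3.7, 0.37, 0.04, 0.0, 0.0]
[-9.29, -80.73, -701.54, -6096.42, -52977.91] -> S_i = -9.29*8.69^i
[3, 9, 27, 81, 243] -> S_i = 3*3^i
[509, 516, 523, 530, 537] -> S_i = 509 + 7*i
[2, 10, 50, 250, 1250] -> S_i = 2*5^i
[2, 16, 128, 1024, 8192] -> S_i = 2*8^i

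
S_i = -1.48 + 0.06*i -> [-1.48, -1.42, -1.36, -1.3, -1.24]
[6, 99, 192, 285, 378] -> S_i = 6 + 93*i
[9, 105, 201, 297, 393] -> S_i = 9 + 96*i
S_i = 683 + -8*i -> [683, 675, 667, 659, 651]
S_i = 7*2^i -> [7, 14, 28, 56, 112]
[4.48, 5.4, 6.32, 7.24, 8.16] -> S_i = 4.48 + 0.92*i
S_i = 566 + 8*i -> [566, 574, 582, 590, 598]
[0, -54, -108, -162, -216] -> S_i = 0 + -54*i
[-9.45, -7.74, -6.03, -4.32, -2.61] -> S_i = -9.45 + 1.71*i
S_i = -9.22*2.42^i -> [-9.22, -22.31, -54.0, -130.67, -316.22]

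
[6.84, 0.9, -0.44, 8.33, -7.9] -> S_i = Random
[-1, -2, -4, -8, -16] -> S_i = -1*2^i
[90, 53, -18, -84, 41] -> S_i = Random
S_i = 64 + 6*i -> [64, 70, 76, 82, 88]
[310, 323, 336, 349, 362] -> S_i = 310 + 13*i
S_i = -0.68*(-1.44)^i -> [-0.68, 0.98, -1.41, 2.03, -2.92]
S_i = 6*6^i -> [6, 36, 216, 1296, 7776]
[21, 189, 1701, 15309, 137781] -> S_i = 21*9^i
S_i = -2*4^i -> [-2, -8, -32, -128, -512]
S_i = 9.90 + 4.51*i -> [9.9, 14.41, 18.92, 23.43, 27.94]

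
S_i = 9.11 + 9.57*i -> [9.11, 18.68, 28.25, 37.82, 47.39]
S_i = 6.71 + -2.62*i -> [6.71, 4.09, 1.47, -1.15, -3.77]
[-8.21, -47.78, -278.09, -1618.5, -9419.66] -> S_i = -8.21*5.82^i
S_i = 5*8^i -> [5, 40, 320, 2560, 20480]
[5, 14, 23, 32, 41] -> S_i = 5 + 9*i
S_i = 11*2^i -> [11, 22, 44, 88, 176]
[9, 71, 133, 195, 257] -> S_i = 9 + 62*i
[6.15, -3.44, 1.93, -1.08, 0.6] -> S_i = 6.15*(-0.56)^i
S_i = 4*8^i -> [4, 32, 256, 2048, 16384]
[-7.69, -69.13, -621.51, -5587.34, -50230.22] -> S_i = -7.69*8.99^i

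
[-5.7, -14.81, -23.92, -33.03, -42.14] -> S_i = -5.70 + -9.11*i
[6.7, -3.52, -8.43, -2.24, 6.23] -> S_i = Random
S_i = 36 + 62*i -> [36, 98, 160, 222, 284]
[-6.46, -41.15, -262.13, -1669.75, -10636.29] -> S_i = -6.46*6.37^i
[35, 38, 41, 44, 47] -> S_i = 35 + 3*i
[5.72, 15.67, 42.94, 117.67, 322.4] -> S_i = 5.72*2.74^i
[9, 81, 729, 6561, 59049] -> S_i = 9*9^i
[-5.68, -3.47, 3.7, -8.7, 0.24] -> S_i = Random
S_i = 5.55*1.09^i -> [5.55, 6.05, 6.59, 7.19, 7.83]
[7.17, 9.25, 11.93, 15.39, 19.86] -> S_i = 7.17*1.29^i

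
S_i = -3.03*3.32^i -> [-3.03, -10.06, -33.4, -110.88, -368.12]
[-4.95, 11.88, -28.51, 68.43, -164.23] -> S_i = -4.95*(-2.40)^i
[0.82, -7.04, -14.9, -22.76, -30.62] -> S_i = 0.82 + -7.86*i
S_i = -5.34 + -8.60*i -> [-5.34, -13.94, -22.54, -31.14, -39.74]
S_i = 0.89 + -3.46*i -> [0.89, -2.57, -6.03, -9.49, -12.95]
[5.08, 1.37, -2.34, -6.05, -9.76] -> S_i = 5.08 + -3.71*i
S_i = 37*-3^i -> [37, -111, 333, -999, 2997]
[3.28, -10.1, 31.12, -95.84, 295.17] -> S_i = 3.28*(-3.08)^i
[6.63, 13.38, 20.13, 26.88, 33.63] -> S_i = 6.63 + 6.75*i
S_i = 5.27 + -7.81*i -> [5.27, -2.54, -10.35, -18.16, -25.97]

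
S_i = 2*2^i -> [2, 4, 8, 16, 32]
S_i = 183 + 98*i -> [183, 281, 379, 477, 575]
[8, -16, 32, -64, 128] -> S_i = 8*-2^i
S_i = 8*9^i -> [8, 72, 648, 5832, 52488]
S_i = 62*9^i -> [62, 558, 5022, 45198, 406782]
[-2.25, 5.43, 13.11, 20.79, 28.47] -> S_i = -2.25 + 7.68*i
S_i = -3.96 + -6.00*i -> [-3.96, -9.96, -15.96, -21.96, -27.96]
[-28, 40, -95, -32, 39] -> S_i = Random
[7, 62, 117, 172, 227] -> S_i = 7 + 55*i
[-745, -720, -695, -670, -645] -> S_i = -745 + 25*i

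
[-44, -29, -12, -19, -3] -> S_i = Random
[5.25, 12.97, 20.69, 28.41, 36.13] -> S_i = 5.25 + 7.72*i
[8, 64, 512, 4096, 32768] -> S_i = 8*8^i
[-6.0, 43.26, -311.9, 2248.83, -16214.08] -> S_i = -6.00*(-7.21)^i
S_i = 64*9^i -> [64, 576, 5184, 46656, 419904]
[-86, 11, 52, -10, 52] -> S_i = Random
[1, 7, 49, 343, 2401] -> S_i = 1*7^i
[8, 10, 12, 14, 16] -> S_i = 8 + 2*i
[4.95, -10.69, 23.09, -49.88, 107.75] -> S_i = 4.95*(-2.16)^i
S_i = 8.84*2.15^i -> [8.84, 19.01, 40.86, 87.86, 188.89]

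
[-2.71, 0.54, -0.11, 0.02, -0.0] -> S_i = -2.71*(-0.20)^i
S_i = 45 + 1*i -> [45, 46, 47, 48, 49]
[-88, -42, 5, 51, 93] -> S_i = Random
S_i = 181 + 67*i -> [181, 248, 315, 382, 449]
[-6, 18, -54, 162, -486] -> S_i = -6*-3^i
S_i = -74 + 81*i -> [-74, 7, 88, 169, 250]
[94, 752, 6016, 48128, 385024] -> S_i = 94*8^i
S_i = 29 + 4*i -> [29, 33, 37, 41, 45]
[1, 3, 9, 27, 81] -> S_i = 1*3^i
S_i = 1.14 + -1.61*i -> [1.14, -0.47, -2.08, -3.69, -5.3]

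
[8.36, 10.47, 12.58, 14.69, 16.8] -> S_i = 8.36 + 2.11*i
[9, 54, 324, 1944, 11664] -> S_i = 9*6^i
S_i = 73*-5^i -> [73, -365, 1825, -9125, 45625]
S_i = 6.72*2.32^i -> [6.72, 15.59, 36.17, 83.91, 194.68]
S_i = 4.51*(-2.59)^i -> [4.51, -11.68, 30.25, -78.36, 202.94]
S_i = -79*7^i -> [-79, -553, -3871, -27097, -189679]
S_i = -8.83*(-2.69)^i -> [-8.83, 23.75, -63.89, 171.88, -462.35]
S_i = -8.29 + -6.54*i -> [-8.29, -14.83, -21.37, -27.91, -34.45]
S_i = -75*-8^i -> [-75, 600, -4800, 38400, -307200]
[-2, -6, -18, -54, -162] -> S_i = -2*3^i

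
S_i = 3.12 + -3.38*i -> [3.12, -0.26, -3.64, -7.02, -10.4]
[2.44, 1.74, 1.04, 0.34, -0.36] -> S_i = 2.44 + -0.70*i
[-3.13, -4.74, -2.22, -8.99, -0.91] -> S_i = Random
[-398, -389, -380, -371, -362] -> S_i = -398 + 9*i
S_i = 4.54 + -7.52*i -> [4.54, -2.98, -10.5, -18.02, -25.54]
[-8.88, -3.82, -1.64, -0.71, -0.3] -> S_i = -8.88*0.43^i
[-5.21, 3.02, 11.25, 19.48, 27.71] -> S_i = -5.21 + 8.23*i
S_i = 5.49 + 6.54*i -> [5.49, 12.03, 18.57, 25.11, 31.65]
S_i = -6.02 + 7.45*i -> [-6.02, 1.43, 8.88, 16.33, 23.78]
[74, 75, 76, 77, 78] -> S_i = 74 + 1*i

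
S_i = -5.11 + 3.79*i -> [-5.11, -1.32, 2.47, 6.26, 10.05]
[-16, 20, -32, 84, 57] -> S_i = Random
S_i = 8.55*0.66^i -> [8.55, 5.64, 3.72, 2.46, 1.62]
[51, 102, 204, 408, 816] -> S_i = 51*2^i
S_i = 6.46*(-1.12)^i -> [6.46, -7.24, 8.1, -9.08, 10.16]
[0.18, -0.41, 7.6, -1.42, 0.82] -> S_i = Random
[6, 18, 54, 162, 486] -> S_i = 6*3^i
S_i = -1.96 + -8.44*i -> [-1.96, -10.4, -18.84, -27.28, -35.72]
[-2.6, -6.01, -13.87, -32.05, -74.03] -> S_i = -2.60*2.31^i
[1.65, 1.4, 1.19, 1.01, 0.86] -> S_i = 1.65*0.85^i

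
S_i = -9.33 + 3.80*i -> [-9.33, -5.53, -1.73, 2.07, 5.87]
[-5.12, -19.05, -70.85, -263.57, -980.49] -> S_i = -5.12*3.72^i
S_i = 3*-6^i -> [3, -18, 108, -648, 3888]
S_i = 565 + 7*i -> [565, 572, 579, 586, 593]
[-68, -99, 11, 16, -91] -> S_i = Random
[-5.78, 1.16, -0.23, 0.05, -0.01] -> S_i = -5.78*(-0.20)^i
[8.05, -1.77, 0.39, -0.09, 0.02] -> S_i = 8.05*(-0.22)^i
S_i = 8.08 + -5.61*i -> [8.08, 2.47, -3.14, -8.75, -14.36]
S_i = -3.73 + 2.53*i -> [-3.73, -1.2, 1.33, 3.86, 6.39]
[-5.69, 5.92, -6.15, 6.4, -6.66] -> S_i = -5.69*(-1.04)^i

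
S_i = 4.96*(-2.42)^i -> [4.96, -12.0, 29.05, -70.3, 170.12]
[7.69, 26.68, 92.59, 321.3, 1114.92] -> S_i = 7.69*3.47^i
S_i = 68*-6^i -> [68, -408, 2448, -14688, 88128]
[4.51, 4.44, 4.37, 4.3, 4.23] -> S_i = 4.51 + -0.07*i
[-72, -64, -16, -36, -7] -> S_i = Random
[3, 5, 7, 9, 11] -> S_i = 3 + 2*i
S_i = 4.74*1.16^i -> [4.74, 5.5, 6.38, 7.4, 8.58]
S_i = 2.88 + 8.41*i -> [2.88, 11.29, 19.7, 28.11, 36.52]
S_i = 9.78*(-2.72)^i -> [9.78, -26.6, 72.36, -196.81, 535.32]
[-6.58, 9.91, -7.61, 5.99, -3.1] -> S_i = Random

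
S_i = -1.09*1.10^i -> [-1.09, -1.2, -1.32, -1.45, -1.6]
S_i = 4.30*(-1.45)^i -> [4.3, -6.24, 9.04, -13.11, 19.01]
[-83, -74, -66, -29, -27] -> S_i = Random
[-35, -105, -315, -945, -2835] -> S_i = -35*3^i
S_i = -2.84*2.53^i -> [-2.84, -7.19, -18.18, -45.99, -116.36]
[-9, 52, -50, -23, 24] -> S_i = Random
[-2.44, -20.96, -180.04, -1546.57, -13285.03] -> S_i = -2.44*8.59^i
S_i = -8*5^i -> [-8, -40, -200, -1000, -5000]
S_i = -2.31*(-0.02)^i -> [-2.31, 0.05, -0.0, 0.0, -0.0]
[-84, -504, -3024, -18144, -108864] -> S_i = -84*6^i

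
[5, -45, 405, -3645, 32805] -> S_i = 5*-9^i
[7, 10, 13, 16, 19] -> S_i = 7 + 3*i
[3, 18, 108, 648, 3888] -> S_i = 3*6^i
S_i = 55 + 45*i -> [55, 100, 145, 190, 235]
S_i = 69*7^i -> [69, 483, 3381, 23667, 165669]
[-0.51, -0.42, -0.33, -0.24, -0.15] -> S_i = -0.51 + 0.09*i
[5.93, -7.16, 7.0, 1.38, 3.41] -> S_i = Random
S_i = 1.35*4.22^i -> [1.35, 5.7, 24.04, 101.45, 428.14]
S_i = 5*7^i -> [5, 35, 245, 1715, 12005]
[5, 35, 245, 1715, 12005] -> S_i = 5*7^i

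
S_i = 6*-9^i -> [6, -54, 486, -4374, 39366]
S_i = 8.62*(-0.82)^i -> [8.62, -7.07, 5.8, -4.75, 3.9]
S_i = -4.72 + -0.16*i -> [-4.72, -4.88, -5.04, -5.2, -5.36]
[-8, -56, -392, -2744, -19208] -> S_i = -8*7^i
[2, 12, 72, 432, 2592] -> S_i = 2*6^i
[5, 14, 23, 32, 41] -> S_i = 5 + 9*i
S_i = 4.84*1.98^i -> [4.84, 9.58, 18.97, 37.57, 74.39]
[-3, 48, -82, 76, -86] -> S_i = Random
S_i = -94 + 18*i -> [-94, -76, -58, -40, -22]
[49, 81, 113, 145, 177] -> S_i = 49 + 32*i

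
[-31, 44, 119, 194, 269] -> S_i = -31 + 75*i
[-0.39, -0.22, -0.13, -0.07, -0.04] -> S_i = -0.39*0.57^i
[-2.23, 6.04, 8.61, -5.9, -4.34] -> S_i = Random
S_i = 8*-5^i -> [8, -40, 200, -1000, 5000]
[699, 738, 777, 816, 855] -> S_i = 699 + 39*i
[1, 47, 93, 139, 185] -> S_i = 1 + 46*i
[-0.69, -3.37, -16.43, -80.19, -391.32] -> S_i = -0.69*4.88^i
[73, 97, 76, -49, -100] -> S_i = Random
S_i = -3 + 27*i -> [-3, 24, 51, 78, 105]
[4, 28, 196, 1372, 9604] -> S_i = 4*7^i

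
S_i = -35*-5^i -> [-35, 175, -875, 4375, -21875]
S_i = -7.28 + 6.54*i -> [-7.28, -0.74, 5.8, 12.34, 18.88]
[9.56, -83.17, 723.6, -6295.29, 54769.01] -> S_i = 9.56*(-8.70)^i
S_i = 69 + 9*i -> [69, 78, 87, 96, 105]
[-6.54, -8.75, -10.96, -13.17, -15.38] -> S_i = -6.54 + -2.21*i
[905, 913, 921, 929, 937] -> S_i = 905 + 8*i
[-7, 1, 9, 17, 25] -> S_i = -7 + 8*i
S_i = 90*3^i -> [90, 270, 810, 2430, 7290]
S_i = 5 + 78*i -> [5, 83, 161, 239, 317]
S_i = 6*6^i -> [6, 36, 216, 1296, 7776]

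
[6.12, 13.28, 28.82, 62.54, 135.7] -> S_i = 6.12*2.17^i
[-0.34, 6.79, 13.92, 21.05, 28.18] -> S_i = -0.34 + 7.13*i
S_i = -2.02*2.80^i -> [-2.02, -5.66, -15.84, -44.34, -124.16]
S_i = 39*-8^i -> [39, -312, 2496, -19968, 159744]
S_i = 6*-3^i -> [6, -18, 54, -162, 486]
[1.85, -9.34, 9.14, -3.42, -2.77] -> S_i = Random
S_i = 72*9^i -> [72, 648, 5832, 52488, 472392]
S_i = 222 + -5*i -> [222, 217, 212, 207, 202]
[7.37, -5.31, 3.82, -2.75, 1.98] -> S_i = 7.37*(-0.72)^i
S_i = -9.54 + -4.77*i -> [-9.54, -14.31, -19.08, -23.85, -28.62]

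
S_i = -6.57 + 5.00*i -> [-6.57, -1.57, 3.43, 8.43, 13.43]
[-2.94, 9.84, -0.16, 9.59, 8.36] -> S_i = Random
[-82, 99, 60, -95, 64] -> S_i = Random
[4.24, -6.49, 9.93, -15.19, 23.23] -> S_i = 4.24*(-1.53)^i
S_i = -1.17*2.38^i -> [-1.17, -2.78, -6.63, -15.77, -37.54]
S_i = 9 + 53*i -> [9, 62, 115, 168, 221]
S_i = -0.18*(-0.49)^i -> [-0.18, 0.09, -0.04, 0.02, -0.01]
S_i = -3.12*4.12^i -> [-3.12, -12.85, -52.96, -218.2, -898.97]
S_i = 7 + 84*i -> [7, 91, 175, 259, 343]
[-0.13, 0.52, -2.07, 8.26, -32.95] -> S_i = -0.13*(-3.99)^i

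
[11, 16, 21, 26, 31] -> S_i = 11 + 5*i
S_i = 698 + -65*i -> [698, 633, 568, 503, 438]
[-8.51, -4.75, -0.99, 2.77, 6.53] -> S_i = -8.51 + 3.76*i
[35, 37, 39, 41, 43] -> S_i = 35 + 2*i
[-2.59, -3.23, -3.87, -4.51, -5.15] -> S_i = -2.59 + -0.64*i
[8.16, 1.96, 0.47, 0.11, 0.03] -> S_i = 8.16*0.24^i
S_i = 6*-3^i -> [6, -18, 54, -162, 486]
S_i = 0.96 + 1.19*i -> [0.96, 2.15, 3.34, 4.53, 5.72]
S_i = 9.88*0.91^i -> [9.88, 8.99, 8.18, 7.45, 6.78]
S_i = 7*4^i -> [7, 28, 112, 448, 1792]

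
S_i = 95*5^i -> [95, 475, 2375, 11875, 59375]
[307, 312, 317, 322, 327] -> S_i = 307 + 5*i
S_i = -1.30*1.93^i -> [-1.3, -2.51, -4.84, -9.35, -18.04]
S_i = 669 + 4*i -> [669, 673, 677, 681, 685]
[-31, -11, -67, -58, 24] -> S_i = Random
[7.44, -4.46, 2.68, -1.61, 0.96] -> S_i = 7.44*(-0.60)^i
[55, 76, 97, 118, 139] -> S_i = 55 + 21*i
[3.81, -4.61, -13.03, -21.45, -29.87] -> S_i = 3.81 + -8.42*i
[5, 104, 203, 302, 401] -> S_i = 5 + 99*i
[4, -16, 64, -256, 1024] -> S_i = 4*-4^i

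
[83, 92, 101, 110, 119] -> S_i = 83 + 9*i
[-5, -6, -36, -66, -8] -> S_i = Random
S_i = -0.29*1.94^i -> [-0.29, -0.56, -1.09, -2.12, -4.11]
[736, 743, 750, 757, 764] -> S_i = 736 + 7*i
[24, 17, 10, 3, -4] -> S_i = 24 + -7*i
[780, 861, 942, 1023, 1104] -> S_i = 780 + 81*i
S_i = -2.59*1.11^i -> [-2.59, -2.87, -3.19, -3.54, -3.93]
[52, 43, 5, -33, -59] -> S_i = Random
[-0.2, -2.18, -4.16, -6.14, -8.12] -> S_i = -0.20 + -1.98*i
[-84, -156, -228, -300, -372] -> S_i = -84 + -72*i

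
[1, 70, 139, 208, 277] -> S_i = 1 + 69*i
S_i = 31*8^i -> [31, 248, 1984, 15872, 126976]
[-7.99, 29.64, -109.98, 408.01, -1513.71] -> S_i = -7.99*(-3.71)^i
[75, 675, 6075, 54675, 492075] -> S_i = 75*9^i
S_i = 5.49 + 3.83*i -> [5.49, 9.32, 13.15, 16.98, 20.81]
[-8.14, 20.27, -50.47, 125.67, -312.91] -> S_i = -8.14*(-2.49)^i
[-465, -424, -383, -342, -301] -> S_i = -465 + 41*i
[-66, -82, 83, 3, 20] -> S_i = Random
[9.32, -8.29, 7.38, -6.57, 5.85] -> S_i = 9.32*(-0.89)^i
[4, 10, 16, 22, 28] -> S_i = 4 + 6*i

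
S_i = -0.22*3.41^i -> [-0.22, -0.75, -2.56, -8.72, -29.75]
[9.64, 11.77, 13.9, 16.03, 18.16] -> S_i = 9.64 + 2.13*i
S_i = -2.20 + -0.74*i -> [-2.2, -2.94, -3.68, -4.42, -5.16]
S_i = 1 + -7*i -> [1, -6, -13, -20, -27]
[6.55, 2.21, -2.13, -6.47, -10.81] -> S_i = 6.55 + -4.34*i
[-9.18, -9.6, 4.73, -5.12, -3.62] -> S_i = Random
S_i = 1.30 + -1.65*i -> [1.3, -0.35, -2.0, -3.65, -5.3]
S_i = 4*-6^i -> [4, -24, 144, -864, 5184]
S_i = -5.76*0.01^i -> [-5.76, -0.06, -0.0, -0.0, -0.0]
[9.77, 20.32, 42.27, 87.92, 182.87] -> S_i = 9.77*2.08^i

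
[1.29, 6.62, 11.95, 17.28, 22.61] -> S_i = 1.29 + 5.33*i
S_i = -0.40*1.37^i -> [-0.4, -0.55, -0.75, -1.03, -1.41]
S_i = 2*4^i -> [2, 8, 32, 128, 512]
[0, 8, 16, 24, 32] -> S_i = 0 + 8*i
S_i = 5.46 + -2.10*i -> [5.46, 3.36, 1.26, -0.84, -2.94]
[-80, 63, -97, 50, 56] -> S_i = Random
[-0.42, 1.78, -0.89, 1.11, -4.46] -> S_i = Random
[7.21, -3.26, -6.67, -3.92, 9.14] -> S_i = Random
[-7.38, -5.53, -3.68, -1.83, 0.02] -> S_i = -7.38 + 1.85*i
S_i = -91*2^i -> [-91, -182, -364, -728, -1456]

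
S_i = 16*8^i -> [16, 128, 1024, 8192, 65536]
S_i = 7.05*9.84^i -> [7.05, 69.37, 682.62, 6716.99, 66095.14]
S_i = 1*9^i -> [1, 9, 81, 729, 6561]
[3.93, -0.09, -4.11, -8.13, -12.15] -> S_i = 3.93 + -4.02*i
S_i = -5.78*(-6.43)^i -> [-5.78, 37.17, -238.97, 1536.6, -9880.34]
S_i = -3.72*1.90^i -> [-3.72, -7.07, -13.43, -25.52, -48.48]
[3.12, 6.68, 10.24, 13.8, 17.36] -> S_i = 3.12 + 3.56*i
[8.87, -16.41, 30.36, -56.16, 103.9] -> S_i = 8.87*(-1.85)^i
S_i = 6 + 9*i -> [6, 15, 24, 33, 42]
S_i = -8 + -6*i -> [-8, -14, -20, -26, -32]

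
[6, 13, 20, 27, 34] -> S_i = 6 + 7*i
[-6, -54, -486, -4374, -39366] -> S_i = -6*9^i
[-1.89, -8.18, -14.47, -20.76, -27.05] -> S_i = -1.89 + -6.29*i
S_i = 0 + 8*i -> [0, 8, 16, 24, 32]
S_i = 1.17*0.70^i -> [1.17, 0.82, 0.57, 0.4, 0.28]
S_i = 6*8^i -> [6, 48, 384, 3072, 24576]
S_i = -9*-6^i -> [-9, 54, -324, 1944, -11664]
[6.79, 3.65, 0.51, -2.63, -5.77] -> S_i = 6.79 + -3.14*i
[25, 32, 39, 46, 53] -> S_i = 25 + 7*i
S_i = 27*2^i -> [27, 54, 108, 216, 432]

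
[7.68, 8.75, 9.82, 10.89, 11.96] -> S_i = 7.68 + 1.07*i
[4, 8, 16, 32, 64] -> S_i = 4*2^i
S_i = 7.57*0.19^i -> [7.57, 1.44, 0.27, 0.05, 0.01]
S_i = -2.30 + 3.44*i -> [-2.3, 1.14, 4.58, 8.02, 11.46]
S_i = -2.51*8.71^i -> [-2.51, -21.86, -190.42, -1658.55, -14445.96]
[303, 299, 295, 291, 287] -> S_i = 303 + -4*i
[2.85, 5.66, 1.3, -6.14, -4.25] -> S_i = Random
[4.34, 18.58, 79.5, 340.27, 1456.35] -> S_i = 4.34*4.28^i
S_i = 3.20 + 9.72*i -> [3.2, 12.92, 22.64, 32.36, 42.08]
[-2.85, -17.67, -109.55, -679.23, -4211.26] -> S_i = -2.85*6.20^i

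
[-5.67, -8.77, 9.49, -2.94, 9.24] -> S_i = Random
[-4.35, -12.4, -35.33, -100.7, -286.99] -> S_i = -4.35*2.85^i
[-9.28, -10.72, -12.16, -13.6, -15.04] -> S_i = -9.28 + -1.44*i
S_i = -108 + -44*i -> [-108, -152, -196, -240, -284]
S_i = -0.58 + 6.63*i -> [-0.58, 6.05, 12.68, 19.31, 25.94]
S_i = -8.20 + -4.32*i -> [-8.2, -12.52, -16.84, -21.16, -25.48]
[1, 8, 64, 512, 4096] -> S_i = 1*8^i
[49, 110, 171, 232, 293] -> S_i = 49 + 61*i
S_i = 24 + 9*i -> [24, 33, 42, 51, 60]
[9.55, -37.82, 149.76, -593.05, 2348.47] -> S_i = 9.55*(-3.96)^i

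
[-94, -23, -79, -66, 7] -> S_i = Random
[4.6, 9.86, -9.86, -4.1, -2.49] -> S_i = Random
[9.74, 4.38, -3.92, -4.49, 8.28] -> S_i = Random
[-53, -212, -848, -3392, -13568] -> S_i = -53*4^i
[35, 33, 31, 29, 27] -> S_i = 35 + -2*i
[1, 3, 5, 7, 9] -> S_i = 1 + 2*i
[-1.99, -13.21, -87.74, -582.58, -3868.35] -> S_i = -1.99*6.64^i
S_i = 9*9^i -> [9, 81, 729, 6561, 59049]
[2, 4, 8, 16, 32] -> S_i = 2*2^i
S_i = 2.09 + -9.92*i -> [2.09, -7.83, -17.75, -27.67, -37.59]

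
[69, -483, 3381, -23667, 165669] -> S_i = 69*-7^i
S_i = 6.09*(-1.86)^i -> [6.09, -11.33, 21.07, -39.19, 72.89]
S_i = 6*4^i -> [6, 24, 96, 384, 1536]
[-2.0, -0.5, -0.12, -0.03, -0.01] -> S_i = -2.00*0.25^i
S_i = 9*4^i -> [9, 36, 144, 576, 2304]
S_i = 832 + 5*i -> [832, 837, 842, 847, 852]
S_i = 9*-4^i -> [9, -36, 144, -576, 2304]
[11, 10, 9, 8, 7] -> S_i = 11 + -1*i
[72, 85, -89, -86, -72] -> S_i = Random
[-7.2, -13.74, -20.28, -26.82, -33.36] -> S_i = -7.20 + -6.54*i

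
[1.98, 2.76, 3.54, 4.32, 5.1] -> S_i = 1.98 + 0.78*i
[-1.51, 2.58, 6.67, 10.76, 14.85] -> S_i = -1.51 + 4.09*i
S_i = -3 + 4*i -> [-3, 1, 5, 9, 13]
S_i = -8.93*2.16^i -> [-8.93, -19.29, -41.66, -89.99, -194.39]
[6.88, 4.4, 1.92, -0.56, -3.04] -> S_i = 6.88 + -2.48*i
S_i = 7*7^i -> [7, 49, 343, 2401, 16807]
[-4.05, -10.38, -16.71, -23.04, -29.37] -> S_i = -4.05 + -6.33*i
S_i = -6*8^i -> [-6, -48, -384, -3072, -24576]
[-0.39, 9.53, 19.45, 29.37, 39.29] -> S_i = -0.39 + 9.92*i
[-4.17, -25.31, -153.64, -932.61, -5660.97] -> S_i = -4.17*6.07^i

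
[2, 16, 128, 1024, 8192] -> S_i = 2*8^i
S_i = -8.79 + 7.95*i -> [-8.79, -0.84, 7.11, 15.06, 23.01]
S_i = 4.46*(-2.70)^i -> [4.46, -12.04, 32.51, -87.79, 237.02]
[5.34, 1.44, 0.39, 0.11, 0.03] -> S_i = 5.34*0.27^i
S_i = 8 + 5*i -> [8, 13, 18, 23, 28]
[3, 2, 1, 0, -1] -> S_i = 3 + -1*i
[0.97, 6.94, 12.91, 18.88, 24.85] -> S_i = 0.97 + 5.97*i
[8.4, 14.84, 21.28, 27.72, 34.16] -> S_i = 8.40 + 6.44*i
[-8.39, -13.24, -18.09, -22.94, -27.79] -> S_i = -8.39 + -4.85*i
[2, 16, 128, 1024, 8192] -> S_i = 2*8^i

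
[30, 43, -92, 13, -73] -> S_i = Random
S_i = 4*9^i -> [4, 36, 324, 2916, 26244]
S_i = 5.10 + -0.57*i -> [5.1, 4.53, 3.96, 3.39, 2.82]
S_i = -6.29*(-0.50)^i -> [-6.29, 3.14, -1.57, 0.79, -0.39]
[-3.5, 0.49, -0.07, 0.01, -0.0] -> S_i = -3.50*(-0.14)^i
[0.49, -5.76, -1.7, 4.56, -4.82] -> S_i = Random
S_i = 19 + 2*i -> [19, 21, 23, 25, 27]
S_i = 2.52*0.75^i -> [2.52, 1.89, 1.42, 1.06, 0.8]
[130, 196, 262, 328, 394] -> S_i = 130 + 66*i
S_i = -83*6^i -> [-83, -498, -2988, -17928, -107568]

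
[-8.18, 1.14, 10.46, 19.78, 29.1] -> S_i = -8.18 + 9.32*i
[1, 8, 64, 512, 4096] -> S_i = 1*8^i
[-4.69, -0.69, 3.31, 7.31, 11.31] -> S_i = -4.69 + 4.00*i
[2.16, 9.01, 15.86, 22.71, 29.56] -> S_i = 2.16 + 6.85*i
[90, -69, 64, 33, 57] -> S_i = Random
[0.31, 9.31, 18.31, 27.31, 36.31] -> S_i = 0.31 + 9.00*i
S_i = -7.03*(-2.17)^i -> [-7.03, 15.26, -33.1, 71.83, -155.88]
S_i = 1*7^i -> [1, 7, 49, 343, 2401]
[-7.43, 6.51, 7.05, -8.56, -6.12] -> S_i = Random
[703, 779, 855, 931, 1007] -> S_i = 703 + 76*i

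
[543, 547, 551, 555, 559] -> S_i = 543 + 4*i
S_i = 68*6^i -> [68, 408, 2448, 14688, 88128]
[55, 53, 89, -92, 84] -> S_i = Random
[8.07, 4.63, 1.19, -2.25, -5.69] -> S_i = 8.07 + -3.44*i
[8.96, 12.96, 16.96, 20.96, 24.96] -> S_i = 8.96 + 4.00*i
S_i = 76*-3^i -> [76, -228, 684, -2052, 6156]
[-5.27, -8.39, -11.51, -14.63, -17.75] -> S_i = -5.27 + -3.12*i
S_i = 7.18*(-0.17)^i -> [7.18, -1.22, 0.21, -0.04, 0.01]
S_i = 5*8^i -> [5, 40, 320, 2560, 20480]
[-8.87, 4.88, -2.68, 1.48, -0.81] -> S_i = -8.87*(-0.55)^i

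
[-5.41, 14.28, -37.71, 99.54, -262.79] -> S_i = -5.41*(-2.64)^i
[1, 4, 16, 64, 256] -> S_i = 1*4^i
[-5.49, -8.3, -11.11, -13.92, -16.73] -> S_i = -5.49 + -2.81*i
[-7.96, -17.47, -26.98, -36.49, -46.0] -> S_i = -7.96 + -9.51*i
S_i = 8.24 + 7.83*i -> [8.24, 16.07, 23.9, 31.73, 39.56]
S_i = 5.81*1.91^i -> [5.81, 11.1, 21.2, 40.48, 77.32]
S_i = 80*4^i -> [80, 320, 1280, 5120, 20480]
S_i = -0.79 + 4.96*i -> [-0.79, 4.17, 9.13, 14.09, 19.05]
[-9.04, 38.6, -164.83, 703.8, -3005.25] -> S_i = -9.04*(-4.27)^i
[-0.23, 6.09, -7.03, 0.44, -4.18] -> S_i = Random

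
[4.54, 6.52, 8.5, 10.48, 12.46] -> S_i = 4.54 + 1.98*i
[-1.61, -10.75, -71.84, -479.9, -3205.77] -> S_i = -1.61*6.68^i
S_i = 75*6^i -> [75, 450, 2700, 16200, 97200]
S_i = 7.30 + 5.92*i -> [7.3, 13.22, 19.14, 25.06, 30.98]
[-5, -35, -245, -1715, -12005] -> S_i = -5*7^i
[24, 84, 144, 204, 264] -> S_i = 24 + 60*i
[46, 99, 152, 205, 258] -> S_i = 46 + 53*i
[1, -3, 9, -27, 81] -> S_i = 1*-3^i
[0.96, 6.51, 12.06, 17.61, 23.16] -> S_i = 0.96 + 5.55*i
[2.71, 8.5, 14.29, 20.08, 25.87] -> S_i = 2.71 + 5.79*i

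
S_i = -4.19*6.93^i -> [-4.19, -29.04, -201.22, -1394.48, -9663.78]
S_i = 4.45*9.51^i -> [4.45, 42.32, 402.46, 3827.38, 36398.38]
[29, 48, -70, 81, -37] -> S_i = Random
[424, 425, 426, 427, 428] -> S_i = 424 + 1*i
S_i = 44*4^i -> [44, 176, 704, 2816, 11264]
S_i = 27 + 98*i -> [27, 125, 223, 321, 419]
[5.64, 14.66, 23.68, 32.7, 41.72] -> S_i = 5.64 + 9.02*i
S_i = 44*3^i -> [44, 132, 396, 1188, 3564]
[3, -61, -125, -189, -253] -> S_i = 3 + -64*i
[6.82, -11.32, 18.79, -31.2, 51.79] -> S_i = 6.82*(-1.66)^i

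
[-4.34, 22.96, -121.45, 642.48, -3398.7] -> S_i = -4.34*(-5.29)^i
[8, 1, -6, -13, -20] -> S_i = 8 + -7*i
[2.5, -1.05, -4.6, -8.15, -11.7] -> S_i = 2.50 + -3.55*i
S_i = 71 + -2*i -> [71, 69, 67, 65, 63]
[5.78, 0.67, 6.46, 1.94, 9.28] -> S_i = Random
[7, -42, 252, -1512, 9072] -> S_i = 7*-6^i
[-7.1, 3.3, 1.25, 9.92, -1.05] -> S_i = Random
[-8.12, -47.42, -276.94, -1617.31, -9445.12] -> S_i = -8.12*5.84^i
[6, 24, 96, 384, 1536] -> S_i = 6*4^i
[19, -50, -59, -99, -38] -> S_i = Random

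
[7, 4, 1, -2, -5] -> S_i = 7 + -3*i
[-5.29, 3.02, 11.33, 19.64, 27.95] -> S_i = -5.29 + 8.31*i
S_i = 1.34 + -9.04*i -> [1.34, -7.7, -16.74, -25.78, -34.82]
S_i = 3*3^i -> [3, 9, 27, 81, 243]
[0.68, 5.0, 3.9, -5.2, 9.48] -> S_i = Random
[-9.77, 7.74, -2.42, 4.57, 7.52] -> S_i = Random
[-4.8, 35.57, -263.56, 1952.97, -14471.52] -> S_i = -4.80*(-7.41)^i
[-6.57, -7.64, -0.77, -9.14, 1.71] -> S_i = Random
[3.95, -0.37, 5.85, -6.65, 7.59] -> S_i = Random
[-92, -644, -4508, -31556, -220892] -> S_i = -92*7^i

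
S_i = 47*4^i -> [47, 188, 752, 3008, 12032]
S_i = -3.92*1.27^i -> [-3.92, -4.98, -6.32, -8.03, -10.2]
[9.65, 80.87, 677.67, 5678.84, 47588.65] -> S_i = 9.65*8.38^i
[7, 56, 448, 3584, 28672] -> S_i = 7*8^i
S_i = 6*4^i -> [6, 24, 96, 384, 1536]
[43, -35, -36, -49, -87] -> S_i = Random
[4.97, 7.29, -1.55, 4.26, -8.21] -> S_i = Random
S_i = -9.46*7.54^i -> [-9.46, -71.33, -537.82, -4055.13, -30575.71]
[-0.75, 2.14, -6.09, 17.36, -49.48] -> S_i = -0.75*(-2.85)^i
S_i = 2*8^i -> [2, 16, 128, 1024, 8192]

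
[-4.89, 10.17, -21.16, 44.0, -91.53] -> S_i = -4.89*(-2.08)^i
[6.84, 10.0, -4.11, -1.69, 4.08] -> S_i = Random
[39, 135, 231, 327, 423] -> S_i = 39 + 96*i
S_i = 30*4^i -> [30, 120, 480, 1920, 7680]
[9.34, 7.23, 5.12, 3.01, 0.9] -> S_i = 9.34 + -2.11*i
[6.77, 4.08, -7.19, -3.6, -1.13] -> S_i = Random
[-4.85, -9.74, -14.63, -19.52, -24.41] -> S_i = -4.85 + -4.89*i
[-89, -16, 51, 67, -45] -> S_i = Random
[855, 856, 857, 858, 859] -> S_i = 855 + 1*i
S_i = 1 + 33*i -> [1, 34, 67, 100, 133]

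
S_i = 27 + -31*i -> [27, -4, -35, -66, -97]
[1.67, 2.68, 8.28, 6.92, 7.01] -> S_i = Random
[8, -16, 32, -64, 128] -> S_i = 8*-2^i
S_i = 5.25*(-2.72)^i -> [5.25, -14.28, 38.84, -105.65, 287.37]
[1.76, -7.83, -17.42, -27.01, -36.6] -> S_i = 1.76 + -9.59*i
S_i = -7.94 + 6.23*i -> [-7.94, -1.71, 4.52, 10.75, 16.98]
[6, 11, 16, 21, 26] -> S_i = 6 + 5*i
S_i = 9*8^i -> [9, 72, 576, 4608, 36864]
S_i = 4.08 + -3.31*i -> [4.08, 0.77, -2.54, -5.85, -9.16]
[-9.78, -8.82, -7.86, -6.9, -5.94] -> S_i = -9.78 + 0.96*i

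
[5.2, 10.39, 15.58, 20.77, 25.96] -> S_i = 5.20 + 5.19*i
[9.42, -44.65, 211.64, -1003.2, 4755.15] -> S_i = 9.42*(-4.74)^i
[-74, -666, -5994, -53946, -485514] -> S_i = -74*9^i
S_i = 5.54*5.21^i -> [5.54, 28.86, 150.38, 783.47, 4081.88]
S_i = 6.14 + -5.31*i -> [6.14, 0.83, -4.48, -9.79, -15.1]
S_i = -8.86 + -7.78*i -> [-8.86, -16.64, -24.42, -32.2, -39.98]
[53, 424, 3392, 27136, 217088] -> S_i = 53*8^i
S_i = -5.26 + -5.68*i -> [-5.26, -10.94, -16.62, -22.3, -27.98]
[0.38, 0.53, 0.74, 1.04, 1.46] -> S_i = 0.38*1.40^i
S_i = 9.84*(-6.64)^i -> [9.84, -65.34, 433.84, -2880.71, 19127.91]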